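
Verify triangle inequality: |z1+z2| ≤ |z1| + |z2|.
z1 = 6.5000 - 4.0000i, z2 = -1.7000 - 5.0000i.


|z1| = sqrt(6.5^2 + (-4)^2) = sqrt(58.25) = 7.6322
|z2| = sqrt((-1.7)^2 + (-5)^2) = sqrt(27.89) = 5.2811
z1+z2 = 4.8000 - 9.0000i
|z1+z2| = sqrt(104.04) = 10.2000
|z1|+|z2| = 7.6322 + 5.2811 = 12.9133

|z1+z2| = 10.2000 ≤ |z1|+|z2| = 12.9133 (verified)


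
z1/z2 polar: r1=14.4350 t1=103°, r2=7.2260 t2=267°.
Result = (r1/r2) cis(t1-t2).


r = 14.4350 / 7.2260 = 1.9976
theta = 103° - 267° = -164° = 196° (mod 360)

1.9976 cis(196°)


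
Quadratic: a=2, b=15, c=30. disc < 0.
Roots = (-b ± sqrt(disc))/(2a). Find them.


disc = 15^2 - 4*2*30 = 225 - 240 = -15
sqrt(|disc|) = sqrt(15) = 3.8730
Real part = -15/(2*2) = -3.7500
Imag part = 3.8730/(2*2) = 0.9682

-3.7500 ± 0.9682i


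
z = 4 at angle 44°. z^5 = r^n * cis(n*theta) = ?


r^5 = 4^5 = 1024
n*theta = 5*44° = 220° = 220° (mod 360)
a = 1024*cos(220°) = -784.4295
b = 1024*sin(220°) = -658.2145

1024 cis(220°) = -784.4295 - 658.2145i


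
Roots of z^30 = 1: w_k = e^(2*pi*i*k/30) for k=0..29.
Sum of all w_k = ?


The sum of all 30th roots of unity is 0.
Geometric series: (1 - w^30)/(1 - w) = (1-1)/(1-w) = 0 since w^30 = 1, w ≠ 1.
Alternatively: coefficient of z^29 in z^30 - 1 is 0.

0


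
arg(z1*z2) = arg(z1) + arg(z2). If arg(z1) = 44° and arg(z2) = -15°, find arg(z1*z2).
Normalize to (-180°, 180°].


arg(z1*z2) = 44° - 15° = 29°
Normalized to (-180°, 180°]: 29°

29°


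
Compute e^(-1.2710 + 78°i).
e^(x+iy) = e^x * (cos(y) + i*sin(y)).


e^-1.2710 = 0.28055
cos(78°) = 0.2079
sin(78°) = 0.9781
Real = 0.28055*0.2079 = 0.0583
Imag = 0.28055*0.9781 = 0.2744

0.0583 + 0.2744i


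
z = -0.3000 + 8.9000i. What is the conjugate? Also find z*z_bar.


z_bar = -0.3000 - 8.9000i
z*z_bar = (-0.3)^2 + 8.9^2 = 0.09 + 79.21 = 79.3

z_bar = -0.3000 - 8.9000i, z*z_bar = 79.3


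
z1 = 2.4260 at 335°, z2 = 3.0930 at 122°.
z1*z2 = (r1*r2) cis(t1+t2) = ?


r = 2.4260 * 3.0930 = 7.5036
theta = 335° + 122° = 457° = 97° (mod 360)

7.5036 cis(97°)


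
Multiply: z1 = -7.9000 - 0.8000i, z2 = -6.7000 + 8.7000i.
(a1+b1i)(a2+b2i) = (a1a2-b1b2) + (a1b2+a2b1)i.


Real = -7.9*(-6.7) - (-0.8)*8.7 = 52.93 - (-6.96) = 59.89
Imag = -7.9*8.7 - (6.7)*(-0.8) = -68.73 + 5.36 = -63.37

59.8900 - 63.3700i


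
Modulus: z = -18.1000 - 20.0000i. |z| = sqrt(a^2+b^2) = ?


|z| = sqrt((-18.1)^2 + (-20)^2) = sqrt(327.61 + 400) = sqrt(727.61) = 26.9742

|z| = 26.9742


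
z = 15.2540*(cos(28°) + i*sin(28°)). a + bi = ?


a = 15.2540*cos(28°) = 15.2540*0.88295 = 13.4685
b = 15.2540*sin(28°) = 15.2540*0.46947 = 7.1613

13.4685 + 7.1613i


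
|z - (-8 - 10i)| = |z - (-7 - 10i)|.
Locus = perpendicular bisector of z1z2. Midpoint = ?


Equal distances means the locus is the perpendicular bisector of z1 and z2.
Midpoint = ((-8+(-7))/2, (-10+(-10))/2) = (-7.5000, -10.0000)

Perpendicular bisector through (-7.5000, -10.0000)


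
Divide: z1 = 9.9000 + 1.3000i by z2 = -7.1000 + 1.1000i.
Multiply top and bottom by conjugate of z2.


Conjugate of z2 = -7.1000 - 1.1000i
Numerator: (9.9000 + 1.3000i)(-7.1000 - 1.1000i) = -68.8600 - 20.1200i
Denominator: (-7.1)^2 + 1.1^2 = 51.62
Result = (-68.8600 - 20.1200i)/51.62

-1.3340 - 0.3898i


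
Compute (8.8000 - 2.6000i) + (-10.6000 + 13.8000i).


Real: 8.8 - 10.6 = -1.8
Imag: -2.6 + 13.8 = 11.2

-1.8000 + 11.2000i


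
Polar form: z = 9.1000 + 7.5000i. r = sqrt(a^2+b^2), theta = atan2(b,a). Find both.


r = sqrt(82.81+56.25) = sqrt(139.06) = 11.7924
theta = atan2(7.5, 9.1) = 39.4945 degrees

r = 11.7924, theta = 39.4945 degrees


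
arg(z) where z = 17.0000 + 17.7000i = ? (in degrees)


Re = 17, Im = 17.7
arg = atan2(17.7, 17) = 46.1557 degrees

arg(z) = 46.1557 degrees


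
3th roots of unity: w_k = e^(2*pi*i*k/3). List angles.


The 3th roots of unity are cis(360k/3°) for k=0..2
Angle step = 360/3 = 120°
Primitive root: cis(120°)
Primitive root = -0.5000 + 0.8660i

3 roots at angles: 0°, 120°, 240°


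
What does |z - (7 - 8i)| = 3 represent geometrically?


|z - z0| = r is a circle with center z0 and radius r.
Center = (7, -8), radius = 3

Circle with center (7, -8) and radius 3


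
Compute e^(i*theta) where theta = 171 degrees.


cos(171°) = -0.9877
sin(171°) = 0.1564

e^(i*171°) = -0.9877 + 0.1564i


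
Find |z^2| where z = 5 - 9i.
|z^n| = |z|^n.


|z| = sqrt(25+81) = sqrt(106) = 10.2956
|z^2| = |z|^2 = (sqrt(106))^2 = 106

|z^2| = 106


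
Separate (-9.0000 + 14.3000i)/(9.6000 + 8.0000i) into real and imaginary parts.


Multiply by conjugate: (-9.0000 + 14.3000i)(9.6000 - 8.0000i) / (9.6^2 + 8^2)
Numerator real = -9*9.6 + 14.3*8 = 28
Numerator imag = 14.3*9.6 - (-9)*8 = 209.28
Denominator = 156.16
Re(z) = 28/156.16 = 0.1793
Im(z) = 209.28/156.16 = 1.3402

Re(z) = 0.1793, Im(z) = 1.3402


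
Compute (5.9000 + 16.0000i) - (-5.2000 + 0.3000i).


Real: 5.9 + 5.2 = 11.1
Imag: 16 - 0.3 = 15.7

11.1000 + 15.7000i


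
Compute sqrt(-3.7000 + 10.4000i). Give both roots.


|z| = sqrt(13.69+108.16) = 11.0386
sqrt((|z|+a)/2) = sqrt((11.0386+(-3.7))/2) = sqrt(3.6693) = 1.9155
sqrt((|z|-a)/2) = sqrt((11.0386-(-3.7))/2) = sqrt(7.3693) = 2.7146

±(1.9155 + 2.7146i) i.e. 1.9155 + 2.7146i and -1.9155 - 2.7146i


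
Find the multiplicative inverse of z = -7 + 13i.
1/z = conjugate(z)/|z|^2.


|z|^2 = 49+169 = 218
1/z = (-7 - 13i)/218

1/z = -0.0321 - 0.0596i


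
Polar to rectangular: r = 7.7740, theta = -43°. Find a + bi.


a = 7.7740*cos(-43°) = 7.7740*0.73135 = 5.6855
b = 7.7740*sin(-43°) = 7.7740*(-0.682) = -5.3019

5.6855 - 5.3019i


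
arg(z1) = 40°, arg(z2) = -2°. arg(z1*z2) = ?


arg(z1*z2) = 40° - 2° = 38°
Normalized to (-180°, 180°]: 38°

38°


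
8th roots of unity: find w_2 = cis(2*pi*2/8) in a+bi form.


Angle = 360*2/8 = 90°
a = cos(90°) = 0
b = sin(90°) = 1.0000

0 + 1.0000i


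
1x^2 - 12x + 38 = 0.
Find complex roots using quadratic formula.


disc = (-12)^2 - 4*1*38 = 144 - 152 = -8
sqrt(|disc|) = sqrt(8) = 2.8284
Real part = 12/(2*1) = 6.0000
Imag part = 2.8284/(2*1) = 1.4142

6.0000 ± 1.4142i


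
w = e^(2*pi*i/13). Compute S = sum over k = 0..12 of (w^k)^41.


The roots are w_k = w^k with w = e^(2*pi*i/13), and (w^k)^41 = (w^41)^k.
So S = 1 + u + u^2 + ... + u^(12) with u = w^41.
41 = 3*13 + 2, so 41 is not a multiple of 13: u = (w^13)^3 * w^2 = w^2 ≠ 1 (w is a primitive 13th root), while u^13 = (w^13)^41 = 1.
Geometric series: S = (1 - u^13)/(1 - u) = (1 - 1)/(1 - u) = 0

S = 0


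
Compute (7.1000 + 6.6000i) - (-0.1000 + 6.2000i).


Real: 7.1 + 0.1 = 7.2
Imag: 6.6 - 6.2 = 0.4

7.2000 + 0.4000i


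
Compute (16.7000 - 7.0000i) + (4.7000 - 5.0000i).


Real: 16.7 + 4.7 = 21.4
Imag: -7 - 5 = -12

21.4000 - 12.0000i


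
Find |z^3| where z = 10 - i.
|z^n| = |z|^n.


|z| = sqrt(100+1) = sqrt(101) = 10.0499
|z^3| = |z|^3 = (sqrt(101))^3 = 101*sqrt(101)

|z^3| = 101*sqrt(101) ≈ 1015.0374


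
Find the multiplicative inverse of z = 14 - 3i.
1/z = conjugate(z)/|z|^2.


|z|^2 = 196+9 = 205
1/z = (14 + 3i)/205

1/z = 0.0683 + 0.0146i


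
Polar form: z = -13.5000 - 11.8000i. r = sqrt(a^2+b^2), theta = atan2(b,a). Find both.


r = sqrt(182.25+139.24) = sqrt(321.49) = 17.9301
theta = atan2(-11.8, -13.5) = -138.8441 degrees

r = 17.9301, theta = -138.8441 degrees


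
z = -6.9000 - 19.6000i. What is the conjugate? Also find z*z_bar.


z_bar = -6.9000 + 19.6000i
z*z_bar = (-6.9)^2 + (-19.6)^2 = 47.61 + 384.16 = 431.77

z_bar = -6.9000 + 19.6000i, z*z_bar = 431.77


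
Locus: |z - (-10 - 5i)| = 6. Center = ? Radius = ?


|z - z0| = r is a circle with center z0 and radius r.
Center = (-10, -5), radius = 6

Circle with center (-10, -5) and radius 6


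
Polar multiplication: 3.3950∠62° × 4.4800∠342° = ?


r = 3.3950 * 4.4800 = 15.2096
theta = 62° + 342° = 404° = 44° (mod 360)

15.2096 cis(44°)


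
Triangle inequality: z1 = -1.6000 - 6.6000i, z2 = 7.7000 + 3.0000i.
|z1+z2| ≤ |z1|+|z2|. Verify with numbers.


|z1| = sqrt((-1.6)^2 + (-6.6)^2) = sqrt(46.12) = 6.7912
|z2| = sqrt(7.7^2 + 3^2) = sqrt(68.29) = 8.2638
z1+z2 = 6.1000 - 3.6000i
|z1+z2| = sqrt(50.17) = 7.0831
|z1|+|z2| = 6.7912 + 8.2638 = 15.0550

|z1+z2| = 7.0831 ≤ |z1|+|z2| = 15.0550 (verified)


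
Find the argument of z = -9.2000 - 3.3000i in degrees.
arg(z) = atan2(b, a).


Re = -9.2, Im = -3.3
arg = atan2(-3.3, -9.2) = -160.2673 degrees

arg(z) = -160.2673 degrees


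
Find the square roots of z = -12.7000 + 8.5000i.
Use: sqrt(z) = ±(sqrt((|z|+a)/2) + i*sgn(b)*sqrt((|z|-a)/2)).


|z| = sqrt(161.29+72.25) = 15.2820
sqrt((|z|+a)/2) = sqrt((15.2820+(-12.7))/2) = sqrt(1.2910) = 1.1362
sqrt((|z|-a)/2) = sqrt((15.2820-(-12.7))/2) = sqrt(13.9910) = 3.7405

±(1.1362 + 3.7405i) i.e. 1.1362 + 3.7405i and -1.1362 - 3.7405i


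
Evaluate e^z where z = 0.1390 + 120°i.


e^0.1390 = 1.1491
cos(120°) = -0.5
sin(120°) = 0.86603
Real = 1.1491*(-0.5) = -0.5746
Imag = 1.1491*0.86603 = 0.9952

-0.5746 + 0.9952i


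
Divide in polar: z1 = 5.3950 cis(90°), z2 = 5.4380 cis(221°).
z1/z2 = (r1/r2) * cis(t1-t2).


r = 5.3950 / 5.4380 = 0.9921
theta = 90° - 221° = -131° = 229° (mod 360)

0.9921 cis(229°)


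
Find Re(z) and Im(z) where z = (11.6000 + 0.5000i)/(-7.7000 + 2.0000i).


Multiply by conjugate: (11.6000 + 0.5000i)(-7.7000 - 2.0000i) / ((-7.7)^2 + 2^2)
Numerator real = 11.6*(-7.7) + 0.5*2 = -88.32
Numerator imag = 0.5*(-7.7) - 11.6*2 = -27.05
Denominator = 63.29
Re(z) = -88.32/63.29 = -1.3955
Im(z) = -27.05/63.29 = -0.4274

Re(z) = -1.3955, Im(z) = -0.4274


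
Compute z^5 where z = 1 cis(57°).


r^5 = 1^5 = 1
n*theta = 5*57° = 285° = 285° (mod 360)
a = 1*cos(285°) = 0.2588
b = 1*sin(285°) = -0.9659

1 cis(285°) = 0.2588 - 0.9659i


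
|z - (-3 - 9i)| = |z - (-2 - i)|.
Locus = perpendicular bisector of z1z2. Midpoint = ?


Equal distances means the locus is the perpendicular bisector of z1 and z2.
Midpoint = ((-3+(-2))/2, (-9+(-1))/2) = (-2.5000, -5.0000)

Perpendicular bisector through (-2.5000, -5.0000)


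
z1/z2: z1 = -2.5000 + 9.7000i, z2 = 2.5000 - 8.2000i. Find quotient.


Conjugate of z2 = 2.5000 + 8.2000i
Numerator: (-2.5000 + 9.7000i)(2.5000 + 8.2000i) = -85.7900 + 3.7500i
Denominator: 2.5^2 + (-8.2)^2 = 73.49
Result = (-85.7900 + 3.7500i)/73.49

-1.1674 + 0.0510i


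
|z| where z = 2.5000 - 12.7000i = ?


|z| = sqrt(2.5^2 + (-12.7)^2) = sqrt(6.25 + 161.29) = sqrt(167.54) = 12.9437

|z| = 12.9437


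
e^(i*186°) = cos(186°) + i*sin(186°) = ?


cos(186°) = -0.9945
sin(186°) = -0.1045

e^(i*186°) = -0.9945 - 0.1045i


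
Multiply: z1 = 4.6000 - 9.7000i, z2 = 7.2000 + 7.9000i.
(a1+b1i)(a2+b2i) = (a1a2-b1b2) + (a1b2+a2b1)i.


Real = 4.6*7.2 - (-9.7)*7.9 = 33.12 - (-76.63) = 109.75
Imag = 4.6*7.9 + 7.2*(-9.7) = 36.34 - (69.84) = -33.5

109.7500 - 33.5000i


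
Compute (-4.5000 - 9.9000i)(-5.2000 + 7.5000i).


Real = -4.5*(-5.2) - (-9.9)*7.5 = 23.4 - (-74.25) = 97.65
Imag = -4.5*7.5 - (5.2)*(-9.9) = -33.75 + 51.48 = 17.73

97.6500 + 17.7300i


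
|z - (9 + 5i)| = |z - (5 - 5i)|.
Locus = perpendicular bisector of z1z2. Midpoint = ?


Equal distances means the locus is the perpendicular bisector of z1 and z2.
Midpoint = ((9+5)/2, (5+(-5))/2) = (7.0000, 0)

Perpendicular bisector through (7.0000, 0)


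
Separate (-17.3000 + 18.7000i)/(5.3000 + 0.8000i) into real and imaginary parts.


Multiply by conjugate: (-17.3000 + 18.7000i)(5.3000 - 0.8000i) / (5.3^2 + 0.8^2)
Numerator real = -17.3*5.3 + 18.7*0.8 = -76.73
Numerator imag = 18.7*5.3 - (-17.3)*0.8 = 112.95
Denominator = 28.73
Re(z) = -76.73/28.73 = -2.6707
Im(z) = 112.95/28.73 = 3.9314

Re(z) = -2.6707, Im(z) = 3.9314


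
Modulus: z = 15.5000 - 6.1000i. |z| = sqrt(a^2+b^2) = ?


|z| = sqrt(15.5^2 + (-6.1)^2) = sqrt(240.25 + 37.21) = sqrt(277.46) = 16.6571

|z| = 16.6571


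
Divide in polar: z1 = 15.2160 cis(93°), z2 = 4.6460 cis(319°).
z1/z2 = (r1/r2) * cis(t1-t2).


r = 15.2160 / 4.6460 = 3.2751
theta = 93° - 319° = -226° = 134° (mod 360)

3.2751 cis(134°)


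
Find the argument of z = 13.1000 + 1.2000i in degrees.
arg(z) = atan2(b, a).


Re = 13.1, Im = 1.2
arg = atan2(1.2, 13.1) = 5.2339 degrees

arg(z) = 5.2339 degrees


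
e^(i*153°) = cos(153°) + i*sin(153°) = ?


cos(153°) = -0.8910
sin(153°) = 0.4540

e^(i*153°) = -0.8910 + 0.4540i


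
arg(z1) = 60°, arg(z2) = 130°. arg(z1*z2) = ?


arg(z1*z2) = 60° + 130° = 190°
Normalized to (-180°, 180°]: -170°

-170°


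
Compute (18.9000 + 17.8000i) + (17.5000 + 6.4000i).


Real: 18.9 + 17.5 = 36.4
Imag: 17.8 + 6.4 = 24.2

36.4000 + 24.2000i


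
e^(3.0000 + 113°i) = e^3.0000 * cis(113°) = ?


e^3.0000 = 20.0855
cos(113°) = -0.39073
sin(113°) = 0.920505
Real = 20.0855*(-0.39073) = -7.8480
Imag = 20.0855*0.920505 = 18.4888

-7.8480 + 18.4888i


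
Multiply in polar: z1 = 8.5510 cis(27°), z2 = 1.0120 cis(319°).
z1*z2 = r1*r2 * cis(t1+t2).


r = 8.5510 * 1.0120 = 8.6536
theta = 27° + 319° = 346° = 346° (mod 360)

8.6536 cis(346°)


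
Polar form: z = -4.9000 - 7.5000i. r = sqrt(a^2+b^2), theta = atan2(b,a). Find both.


r = sqrt(24.01+56.25) = sqrt(80.26) = 8.9588
theta = atan2(-7.5, -4.9) = -123.1579 degrees

r = 8.9588, theta = -123.1579 degrees


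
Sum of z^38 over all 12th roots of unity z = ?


The roots are w_k = w^k with w = e^(2*pi*i/12), and (w^k)^38 = (w^38)^k.
So S = 1 + u + u^2 + ... + u^(11) with u = w^38.
38 = 3*12 + 2, so 38 is not a multiple of 12: u = (w^12)^3 * w^2 = w^2 ≠ 1 (w is a primitive 12th root), while u^12 = (w^12)^38 = 1.
Geometric series: S = (1 - u^12)/(1 - u) = (1 - 1)/(1 - u) = 0

S = 0


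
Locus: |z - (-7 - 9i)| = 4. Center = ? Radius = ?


|z - z0| = r is a circle with center z0 and radius r.
Center = (-7, -9), radius = 4

Circle with center (-7, -9) and radius 4


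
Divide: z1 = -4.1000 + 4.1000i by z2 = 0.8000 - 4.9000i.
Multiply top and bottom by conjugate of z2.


Conjugate of z2 = 0.8000 + 4.9000i
Numerator: (-4.1000 + 4.1000i)(0.8000 + 4.9000i) = -23.3700 - 16.8100i
Denominator: 0.8^2 + (-4.9)^2 = 24.65
Result = (-23.3700 - 16.8100i)/24.65

-0.9481 - 0.6819i


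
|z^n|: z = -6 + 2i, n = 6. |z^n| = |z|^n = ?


|z| = sqrt(36+4) = sqrt(40) = 6.3246
|z^6| = |z|^6 = (sqrt(40))^6 = 40^3 = 64000

|z^6| = 64000


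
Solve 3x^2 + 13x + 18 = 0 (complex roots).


disc = 13^2 - 4*3*18 = 169 - 216 = -47
sqrt(|disc|) = sqrt(47) = 6.8557
Real part = -13/(2*3) = -2.1667
Imag part = 6.8557/(2*3) = 1.1426

-2.1667 ± 1.1426i


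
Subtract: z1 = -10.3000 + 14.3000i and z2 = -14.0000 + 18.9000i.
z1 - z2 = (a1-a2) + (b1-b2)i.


Real: -10.3 + 14 = 3.7
Imag: 14.3 - 18.9 = -4.6

3.7000 - 4.6000i


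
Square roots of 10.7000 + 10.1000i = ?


|z| = sqrt(114.49+102.01) = 14.7139
sqrt((|z|+a)/2) = sqrt((14.7139+10.7)/2) = sqrt(12.7070) = 3.5647
sqrt((|z|-a)/2) = sqrt((14.7139-10.7)/2) = sqrt(2.0070) = 1.4167

±(3.5647 + 1.4167i) i.e. 3.5647 + 1.4167i and -3.5647 - 1.4167i


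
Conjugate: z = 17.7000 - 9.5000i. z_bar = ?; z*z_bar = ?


z_bar = 17.7000 + 9.5000i
z*z_bar = 17.7^2 + (-9.5)^2 = 313.29 + 90.25 = 403.54

z_bar = 17.7000 + 9.5000i, z*z_bar = 403.54


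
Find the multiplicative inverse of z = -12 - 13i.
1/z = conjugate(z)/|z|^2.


|z|^2 = 144+169 = 313
1/z = (-12 + 13i)/313

1/z = -0.0383 + 0.0415i


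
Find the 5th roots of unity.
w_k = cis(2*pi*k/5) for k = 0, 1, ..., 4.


The 5th roots of unity are cis(360k/5°) for k=0..4
Angle step = 360/5 = 72°
Primitive root: cis(72°)
Primitive root = 0.3090 + 0.9511i

5 roots at angles: 0°, 72°, 144°, 216°, 288°


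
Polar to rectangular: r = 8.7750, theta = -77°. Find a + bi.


a = 8.7750*cos(-77°) = 8.7750*0.22495 = 1.9739
b = 8.7750*sin(-77°) = 8.7750*(-0.97437) = -8.5501

1.9739 - 8.5501i


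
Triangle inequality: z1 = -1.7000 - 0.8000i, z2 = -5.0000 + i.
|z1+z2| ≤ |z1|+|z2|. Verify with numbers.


|z1| = sqrt((-1.7)^2 + (-0.8)^2) = sqrt(3.53) = 1.8788
|z2| = sqrt((-5)^2 + 1^2) = sqrt(26) = 5.0990
z1+z2 = -6.7000 + 0.2000i
|z1+z2| = sqrt(44.93) = 6.7030
|z1|+|z2| = 1.8788 + 5.0990 = 6.9778

|z1+z2| = 6.7030 ≤ |z1|+|z2| = 6.9778 (verified)


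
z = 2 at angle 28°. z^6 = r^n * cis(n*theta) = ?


r^6 = 2^6 = 64
n*theta = 6*28° = 168° = 168° (mod 360)
a = 64*cos(168°) = -62.6014
b = 64*sin(168°) = 13.3063

64 cis(168°) = -62.6014 + 13.3063i


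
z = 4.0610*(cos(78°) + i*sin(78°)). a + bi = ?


a = 4.0610*cos(78°) = 4.0610*0.2079 = 0.8443
b = 4.0610*sin(78°) = 4.0610*0.97815 = 3.9723

0.8443 + 3.9723i


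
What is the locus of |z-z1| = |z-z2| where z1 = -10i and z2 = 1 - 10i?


Equal distances means the locus is the perpendicular bisector of z1 and z2.
Midpoint = ((0+1)/2, (-10+(-10))/2) = (0.5000, -10.0000)

Perpendicular bisector through (0.5000, -10.0000)


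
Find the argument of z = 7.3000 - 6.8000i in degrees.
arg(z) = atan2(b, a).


Re = 7.3, Im = -6.8
arg = atan2(-6.8, 7.3) = -42.9691 degrees

arg(z) = -42.9691 degrees


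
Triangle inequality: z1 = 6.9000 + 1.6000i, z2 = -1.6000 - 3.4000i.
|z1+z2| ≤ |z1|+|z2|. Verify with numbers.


|z1| = sqrt(6.9^2 + 1.6^2) = sqrt(50.17) = 7.0831
|z2| = sqrt((-1.6)^2 + (-3.4)^2) = sqrt(14.12) = 3.7577
z1+z2 = 5.3000 - 1.8000i
|z1+z2| = sqrt(31.33) = 5.5973
|z1|+|z2| = 7.0831 + 3.7577 = 10.8408

|z1+z2| = 5.5973 ≤ |z1|+|z2| = 10.8408 (verified)


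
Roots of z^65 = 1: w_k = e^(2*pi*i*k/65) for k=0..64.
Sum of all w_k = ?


The sum of all 65th roots of unity is 0.
Geometric series: (1 - w^65)/(1 - w) = (1-1)/(1-w) = 0 since w^65 = 1, w ≠ 1.
Alternatively: coefficient of z^64 in z^65 - 1 is 0.

0


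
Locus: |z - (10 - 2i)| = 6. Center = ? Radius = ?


|z - z0| = r is a circle with center z0 and radius r.
Center = (10, -2), radius = 6

Circle with center (10, -2) and radius 6


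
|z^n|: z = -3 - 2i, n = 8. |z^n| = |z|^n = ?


|z| = sqrt(9+4) = sqrt(13) = 3.6056
|z^8| = |z|^8 = (sqrt(13))^8 = 13^4 = 28561

|z^8| = 28561


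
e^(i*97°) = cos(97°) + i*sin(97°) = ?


cos(97°) = -0.1219
sin(97°) = 0.9925

e^(i*97°) = -0.1219 + 0.9925i


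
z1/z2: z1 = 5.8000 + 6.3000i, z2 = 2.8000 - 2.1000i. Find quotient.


Conjugate of z2 = 2.8000 + 2.1000i
Numerator: (5.8000 + 6.3000i)(2.8000 + 2.1000i) = 3.0100 + 29.8200i
Denominator: 2.8^2 + (-2.1)^2 = 12.25
Result = (3.0100 + 29.8200i)/12.25

0.2457 + 2.4343i


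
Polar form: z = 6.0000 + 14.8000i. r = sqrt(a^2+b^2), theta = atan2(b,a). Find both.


r = sqrt(36+219.04) = sqrt(255.04) = 15.9700
theta = atan2(14.8, 6) = 67.9321 degrees

r = 15.9700, theta = 67.9321 degrees


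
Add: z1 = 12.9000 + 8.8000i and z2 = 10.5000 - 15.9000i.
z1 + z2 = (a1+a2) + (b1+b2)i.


Real: 12.9 + 10.5 = 23.4
Imag: 8.8 - 15.9 = -7.1

23.4000 - 7.1000i


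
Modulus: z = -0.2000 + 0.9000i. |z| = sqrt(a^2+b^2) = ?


|z| = sqrt((-0.2)^2 + 0.9^2) = sqrt(0.04 + 0.81) = sqrt(0.85) = 0.9220

|z| = 0.9220


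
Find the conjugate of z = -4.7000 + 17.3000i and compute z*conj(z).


z_bar = -4.7000 - 17.3000i
z*z_bar = (-4.7)^2 + 17.3^2 = 22.09 + 299.29 = 321.38

z_bar = -4.7000 - 17.3000i, z*z_bar = 321.38


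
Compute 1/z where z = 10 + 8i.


|z|^2 = 100+64 = 164
1/z = (10 - 8i)/164

1/z = 0.0610 - 0.0488i


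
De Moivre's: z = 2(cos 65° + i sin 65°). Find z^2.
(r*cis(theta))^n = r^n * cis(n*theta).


r^2 = 2^2 = 4
n*theta = 2*65° = 130° = 130° (mod 360)
a = 4*cos(130°) = -2.5712
b = 4*sin(130°) = 3.0642

4 cis(130°) = -2.5712 + 3.0642i


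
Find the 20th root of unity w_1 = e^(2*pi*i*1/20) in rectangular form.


Angle = 360*1/20 = 18°
a = cos(18°) = 0.9511
b = sin(18°) = 0.3090

0.9511 + 0.3090i


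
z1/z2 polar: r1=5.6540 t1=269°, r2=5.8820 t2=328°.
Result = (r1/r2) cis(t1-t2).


r = 5.6540 / 5.8820 = 0.9612
theta = 269° - 328° = -59° = 301° (mod 360)

0.9612 cis(301°)


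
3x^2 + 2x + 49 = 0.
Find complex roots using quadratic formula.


disc = 2^2 - 4*3*49 = 4 - 588 = -584
sqrt(|disc|) = sqrt(584) = 24.1661
Real part = -2/(2*3) = -0.3333
Imag part = 24.1661/(2*3) = 4.0277

-0.3333 ± 4.0277i


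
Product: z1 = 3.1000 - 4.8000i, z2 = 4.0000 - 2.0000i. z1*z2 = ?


Real = 3.1*4 - (-4.8)*(-2) = 12.4 - 9.6 = 2.8
Imag = 3.1*(-2) + 4*(-4.8) = -6.2 - (19.2) = -25.4

2.8000 - 25.4000i


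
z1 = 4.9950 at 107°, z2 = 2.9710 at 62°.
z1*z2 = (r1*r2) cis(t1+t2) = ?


r = 4.9950 * 2.9710 = 14.8401
theta = 107° + 62° = 169° = 169° (mod 360)

14.8401 cis(169°)


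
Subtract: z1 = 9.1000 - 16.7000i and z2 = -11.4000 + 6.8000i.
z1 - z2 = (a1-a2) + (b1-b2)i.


Real: 9.1 + 11.4 = 20.5
Imag: -16.7 - 6.8 = -23.5

20.5000 - 23.5000i


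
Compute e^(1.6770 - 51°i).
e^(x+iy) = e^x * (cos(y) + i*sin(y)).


e^1.6770 = 5.3495
cos(-51°) = 0.62932
sin(-51°) = -0.777146
Real = 5.3495*0.62932 = 3.3665
Imag = 5.3495*(-0.777146) = -4.1573

3.3665 - 4.1573i


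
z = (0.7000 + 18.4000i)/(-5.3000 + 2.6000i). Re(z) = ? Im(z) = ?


Multiply by conjugate: (0.7000 + 18.4000i)(-5.3000 - 2.6000i) / ((-5.3)^2 + 2.6^2)
Numerator real = 0.7*(-5.3) + 18.4*2.6 = 44.13
Numerator imag = 18.4*(-5.3) - 0.7*2.6 = -99.34
Denominator = 34.85
Re(z) = 44.13/34.85 = 1.2663
Im(z) = -99.34/34.85 = -2.8505

Re(z) = 1.2663, Im(z) = -2.8505


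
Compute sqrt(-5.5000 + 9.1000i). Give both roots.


|z| = sqrt(30.25+82.81) = 10.6330
sqrt((|z|+a)/2) = sqrt((10.6330+(-5.5))/2) = sqrt(2.5665) = 1.6020
sqrt((|z|-a)/2) = sqrt((10.6330-(-5.5))/2) = sqrt(8.0665) = 2.8402

±(1.6020 + 2.8402i) i.e. 1.6020 + 2.8402i and -1.6020 - 2.8402i


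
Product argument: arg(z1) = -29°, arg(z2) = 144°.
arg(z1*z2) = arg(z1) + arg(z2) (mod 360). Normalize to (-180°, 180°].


arg(z1*z2) = -29° + 144° = 115°
Normalized to (-180°, 180°]: 115°

115°


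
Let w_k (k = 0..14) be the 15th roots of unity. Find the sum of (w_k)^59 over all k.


The roots are w_k = w^k with w = e^(2*pi*i/15), and (w^k)^59 = (w^59)^k.
So S = 1 + u + u^2 + ... + u^(14) with u = w^59.
59 = 3*15 + 14, so 59 is not a multiple of 15: u = (w^15)^3 * w^14 = w^14 ≠ 1 (w is a primitive 15th root), while u^15 = (w^15)^59 = 1.
Geometric series: S = (1 - u^15)/(1 - u) = (1 - 1)/(1 - u) = 0

S = 0


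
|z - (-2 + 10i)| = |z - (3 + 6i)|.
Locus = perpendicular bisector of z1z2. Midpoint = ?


Equal distances means the locus is the perpendicular bisector of z1 and z2.
Midpoint = ((-2+3)/2, (10+6)/2) = (0.5000, 8.0000)

Perpendicular bisector through (0.5000, 8.0000)


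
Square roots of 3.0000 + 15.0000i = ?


|z| = sqrt(9+225) = 15.2971
sqrt((|z|+a)/2) = sqrt((15.2971+3)/2) = sqrt(9.1485) = 3.0247
sqrt((|z|-a)/2) = sqrt((15.2971-3)/2) = sqrt(6.1485) = 2.4796

±(3.0247 + 2.4796i) i.e. 3.0247 + 2.4796i and -3.0247 - 2.4796i


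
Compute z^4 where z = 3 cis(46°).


r^4 = 3^4 = 81
n*theta = 4*46° = 184° = 184° (mod 360)
a = 81*cos(184°) = -80.8027
b = 81*sin(184°) = -5.6503

81 cis(184°) = -80.8027 - 5.6503i


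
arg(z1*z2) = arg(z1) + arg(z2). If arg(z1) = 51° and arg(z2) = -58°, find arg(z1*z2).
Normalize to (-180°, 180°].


arg(z1*z2) = 51° - 58° = -7°
Normalized to (-180°, 180°]: -7°

-7°


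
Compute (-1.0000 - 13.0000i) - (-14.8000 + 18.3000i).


Real: -1 + 14.8 = 13.8
Imag: -13 - 18.3 = -31.3

13.8000 - 31.3000i


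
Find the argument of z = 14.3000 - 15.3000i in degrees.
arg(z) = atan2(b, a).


Re = 14.3, Im = -15.3
arg = atan2(-15.3, 14.3) = -46.9349 degrees

arg(z) = -46.9349 degrees


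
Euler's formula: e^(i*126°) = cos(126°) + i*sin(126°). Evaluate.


cos(126°) = -0.5878
sin(126°) = 0.8090

e^(i*126°) = -0.5878 + 0.8090i


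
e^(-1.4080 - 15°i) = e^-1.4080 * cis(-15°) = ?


e^-1.4080 = 0.2446
cos(-15°) = 0.9659
sin(-15°) = -0.2588
Real = 0.2446*0.9659 = 0.2363
Imag = 0.2446*(-0.2588) = -0.0633

0.2363 - 0.0633i


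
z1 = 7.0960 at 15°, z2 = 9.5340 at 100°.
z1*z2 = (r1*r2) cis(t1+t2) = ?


r = 7.0960 * 9.5340 = 67.6533
theta = 15° + 100° = 115° = 115° (mod 360)

67.6533 cis(115°)


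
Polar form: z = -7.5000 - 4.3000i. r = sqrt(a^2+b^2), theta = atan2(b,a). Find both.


r = sqrt(56.25+18.49) = sqrt(74.74) = 8.6452
theta = atan2(-4.3, -7.5) = -150.1729 degrees

r = 8.6452, theta = -150.1729 degrees


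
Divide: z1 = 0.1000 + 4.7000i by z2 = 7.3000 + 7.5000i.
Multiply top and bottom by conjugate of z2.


Conjugate of z2 = 7.3000 - 7.5000i
Numerator: (0.1000 + 4.7000i)(7.3000 - 7.5000i) = 35.9800 + 33.5600i
Denominator: 7.3^2 + 7.5^2 = 109.54
Result = (35.9800 + 33.5600i)/109.54

0.3285 + 0.3064i


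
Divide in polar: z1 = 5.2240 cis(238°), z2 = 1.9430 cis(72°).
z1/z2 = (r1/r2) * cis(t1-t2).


r = 5.2240 / 1.9430 = 2.6886
theta = 238° - 72° = 166° = 166° (mod 360)

2.6886 cis(166°)


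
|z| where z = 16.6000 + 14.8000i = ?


|z| = sqrt(16.6^2 + 14.8^2) = sqrt(275.56 + 219.04) = sqrt(494.6) = 22.2396

|z| = 22.2396


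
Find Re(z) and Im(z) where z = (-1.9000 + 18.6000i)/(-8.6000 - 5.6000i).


Multiply by conjugate: (-1.9000 + 18.6000i)(-8.6000 + 5.6000i) / ((-8.6)^2 + (-5.6)^2)
Numerator real = -1.9*(-8.6) + 18.6*(-5.6) = -87.82
Numerator imag = 18.6*(-8.6) - (-1.9)*(-5.6) = -170.6
Denominator = 105.32
Re(z) = -87.82/105.32 = -0.8338
Im(z) = -170.6/105.32 = -1.6198

Re(z) = -0.8338, Im(z) = -1.6198


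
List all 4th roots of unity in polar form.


The 4th roots of unity are cis(360k/4°) for k=0..3
Angle step = 360/4 = 90°
Primitive root: cis(90°)
Primitive root = 0 + 1.0000i

4 roots at angles: 0°, 90°, 180°, 270°


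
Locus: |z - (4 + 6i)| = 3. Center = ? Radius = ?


|z - z0| = r is a circle with center z0 and radius r.
Center = (4, 6), radius = 3

Circle with center (4, 6) and radius 3


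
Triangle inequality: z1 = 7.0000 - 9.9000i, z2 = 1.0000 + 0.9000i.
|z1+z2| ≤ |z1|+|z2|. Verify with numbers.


|z1| = sqrt(7^2 + (-9.9)^2) = sqrt(147.01) = 12.1248
|z2| = sqrt(1^2 + 0.9^2) = sqrt(1.81) = 1.3454
z1+z2 = 8.0000 - 9.0000i
|z1+z2| = sqrt(145) = 12.0416
|z1|+|z2| = 12.1248 + 1.3454 = 13.4702

|z1+z2| = 12.0416 ≤ |z1|+|z2| = 13.4702 (verified)


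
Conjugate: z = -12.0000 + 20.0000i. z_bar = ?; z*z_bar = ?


z_bar = -12.0000 - 20.0000i
z*z_bar = (-12)^2 + 20^2 = 144 + 400 = 544

z_bar = -12.0000 - 20.0000i, z*z_bar = 544


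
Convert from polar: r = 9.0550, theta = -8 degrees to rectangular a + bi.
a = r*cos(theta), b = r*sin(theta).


a = 9.0550*cos(-8°) = 9.0550*0.99027 = 8.9669
b = 9.0550*sin(-8°) = 9.0550*(-0.13917) = -1.2602

8.9669 - 1.2602i


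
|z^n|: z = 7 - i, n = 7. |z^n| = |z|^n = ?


|z| = sqrt(49+1) = sqrt(50) = 7.0711
|z^7| = |z|^7 = (sqrt(50))^7 = 50^3 * sqrt(50) = 125000*sqrt(50)

|z^7| = 125000*sqrt(50) ≈ 883883.4765


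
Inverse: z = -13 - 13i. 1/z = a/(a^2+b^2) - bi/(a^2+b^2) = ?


|z|^2 = 169+169 = 338
1/z = (-13 + 13i)/338

1/z = -0.0385 + 0.0385i


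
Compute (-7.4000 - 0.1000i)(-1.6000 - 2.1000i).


Real = -7.4*(-1.6) - (-0.1)*(-2.1) = 11.84 - 0.21 = 11.63
Imag = -7.4*(-2.1) - (1.6)*(-0.1) = 15.54 + 0.16 = 15.7

11.6300 + 15.7000i


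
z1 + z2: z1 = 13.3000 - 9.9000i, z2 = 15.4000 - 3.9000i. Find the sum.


Real: 13.3 + 15.4 = 28.7
Imag: -9.9 - 3.9 = -13.8

28.7000 - 13.8000i


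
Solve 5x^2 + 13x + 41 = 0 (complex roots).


disc = 13^2 - 4*5*41 = 169 - 820 = -651
sqrt(|disc|) = sqrt(651) = 25.5147
Real part = -13/(2*5) = -1.3000
Imag part = 25.5147/(2*5) = 2.5515

-1.3000 ± 2.5515i


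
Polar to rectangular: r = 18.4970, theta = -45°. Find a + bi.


a = 18.4970*cos(-45°) = 18.4970*0.70711 = 13.0794
b = 18.4970*sin(-45°) = 18.4970*(-0.70711) = -13.0794

13.0794 - 13.0794i


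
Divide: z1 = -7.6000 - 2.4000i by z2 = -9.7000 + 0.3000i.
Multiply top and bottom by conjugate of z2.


Conjugate of z2 = -9.7000 - 0.3000i
Numerator: (-7.6000 - 2.4000i)(-9.7000 - 0.3000i) = 73.0000 + 25.5600i
Denominator: (-9.7)^2 + 0.3^2 = 94.18
Result = (73.0000 + 25.5600i)/94.18

0.7751 + 0.2714i


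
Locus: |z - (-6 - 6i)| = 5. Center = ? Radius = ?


|z - z0| = r is a circle with center z0 and radius r.
Center = (-6, -6), radius = 5

Circle with center (-6, -6) and radius 5


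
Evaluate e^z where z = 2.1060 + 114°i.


e^2.1060 = 8.2153
cos(114°) = -0.40674
sin(114°) = 0.91355
Real = 8.2153*(-0.40674) = -3.3415
Imag = 8.2153*0.91355 = 7.5051

-3.3415 + 7.5051i


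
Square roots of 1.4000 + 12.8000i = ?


|z| = sqrt(1.96+163.84) = 12.8763
sqrt((|z|+a)/2) = sqrt((12.8763+1.4)/2) = sqrt(7.1382) = 2.6717
sqrt((|z|-a)/2) = sqrt((12.8763-1.4)/2) = sqrt(5.7382) = 2.3954

±(2.6717 + 2.3954i) i.e. 2.6717 + 2.3954i and -2.6717 - 2.3954i


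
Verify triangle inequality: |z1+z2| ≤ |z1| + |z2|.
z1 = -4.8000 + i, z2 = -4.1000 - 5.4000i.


|z1| = sqrt((-4.8)^2 + 1^2) = sqrt(24.04) = 4.9031
|z2| = sqrt((-4.1)^2 + (-5.4)^2) = sqrt(45.97) = 6.7801
z1+z2 = -8.9000 - 4.4000i
|z1+z2| = sqrt(98.57) = 9.9282
|z1|+|z2| = 4.9031 + 6.7801 = 11.6832

|z1+z2| = 9.9282 ≤ |z1|+|z2| = 11.6832 (verified)


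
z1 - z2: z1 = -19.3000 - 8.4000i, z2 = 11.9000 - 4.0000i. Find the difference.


Real: -19.3 - 11.9 = -31.2
Imag: -8.4 + 4 = -4.4

-31.2000 - 4.4000i


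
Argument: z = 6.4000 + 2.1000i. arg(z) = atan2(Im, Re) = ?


Re = 6.4, Im = 2.1
arg = atan2(2.1, 6.4) = 18.1660 degrees

arg(z) = 18.1660 degrees


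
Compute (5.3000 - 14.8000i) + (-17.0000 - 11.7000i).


Real: 5.3 - 17 = -11.7
Imag: -14.8 - 11.7 = -26.5

-11.7000 - 26.5000i


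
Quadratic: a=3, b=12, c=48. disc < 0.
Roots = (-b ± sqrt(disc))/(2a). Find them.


disc = 12^2 - 4*3*48 = 144 - 576 = -432
sqrt(|disc|) = sqrt(432) = 20.7846
Real part = -12/(2*3) = -2.0000
Imag part = 20.7846/(2*3) = 3.4641

-2.0000 ± 3.4641i


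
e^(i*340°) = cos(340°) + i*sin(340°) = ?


cos(340°) = 0.9397
sin(340°) = -0.3420

e^(i*340°) = 0.9397 - 0.3420i


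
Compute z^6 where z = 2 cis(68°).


r^6 = 2^6 = 64
n*theta = 6*68° = 408° = 48° (mod 360)
a = 64*cos(48°) = 42.8244
b = 64*sin(48°) = 47.5613

64 cis(48°) = 42.8244 + 47.5613i


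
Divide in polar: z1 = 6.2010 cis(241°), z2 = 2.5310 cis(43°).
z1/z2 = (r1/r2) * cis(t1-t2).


r = 6.2010 / 2.5310 = 2.4500
theta = 241° - 43° = 198° = 198° (mod 360)

2.4500 cis(198°)


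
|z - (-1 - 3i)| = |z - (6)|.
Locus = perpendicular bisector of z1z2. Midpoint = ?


Equal distances means the locus is the perpendicular bisector of z1 and z2.
Midpoint = ((-1+6)/2, (-3+0)/2) = (2.5000, -1.5000)

Perpendicular bisector through (2.5000, -1.5000)


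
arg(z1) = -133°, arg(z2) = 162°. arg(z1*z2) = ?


arg(z1*z2) = -133° + 162° = 29°
Normalized to (-180°, 180°]: 29°

29°


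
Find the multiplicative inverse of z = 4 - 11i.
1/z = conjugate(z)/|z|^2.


|z|^2 = 16+121 = 137
1/z = (4 + 11i)/137

1/z = 0.0292 + 0.0803i


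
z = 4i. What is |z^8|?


|z| = sqrt(0+16) = sqrt(16) = 4
|z^8| = |z|^8 = 4^8 = 65536

|z^8| = 65536


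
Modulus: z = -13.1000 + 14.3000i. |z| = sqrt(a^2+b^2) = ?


|z| = sqrt((-13.1)^2 + 14.3^2) = sqrt(171.61 + 204.49) = sqrt(376.1) = 19.3933

|z| = 19.3933


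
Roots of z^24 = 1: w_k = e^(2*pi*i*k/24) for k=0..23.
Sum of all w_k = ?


The sum of all 24th roots of unity is 0.
Geometric series: (1 - w^24)/(1 - w) = (1-1)/(1-w) = 0 since w^24 = 1, w ≠ 1.
Alternatively: coefficient of z^23 in z^24 - 1 is 0.

0


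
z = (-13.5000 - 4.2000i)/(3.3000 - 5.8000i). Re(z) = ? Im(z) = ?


Multiply by conjugate: (-13.5000 - 4.2000i)(3.3000 + 5.8000i) / (3.3^2 + (-5.8)^2)
Numerator real = -13.5*3.3 - (4.2)*(-5.8) = -20.19
Numerator imag = -4.2*3.3 - (-13.5)*(-5.8) = -92.16
Denominator = 44.53
Re(z) = -20.19/44.53 = -0.4534
Im(z) = -92.16/44.53 = -2.0696

Re(z) = -0.4534, Im(z) = -2.0696


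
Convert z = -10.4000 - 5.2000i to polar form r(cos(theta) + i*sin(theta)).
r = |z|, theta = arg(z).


r = sqrt(108.16+27.04) = sqrt(135.2) = 11.6276
theta = atan2(-5.2, -10.4) = -153.4349 degrees

r = 11.6276, theta = -153.4349 degrees


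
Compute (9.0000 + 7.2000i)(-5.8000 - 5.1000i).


Real = 9*(-5.8) - 7.2*(-5.1) = -52.2 - (-36.72) = -15.48
Imag = 9*(-5.1) - (5.8)*7.2 = -45.9 - (41.76) = -87.66

-15.4800 - 87.6600i


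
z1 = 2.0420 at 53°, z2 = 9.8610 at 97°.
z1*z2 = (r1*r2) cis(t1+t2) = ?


r = 2.0420 * 9.8610 = 20.1362
theta = 53° + 97° = 150° = 150° (mod 360)

20.1362 cis(150°)


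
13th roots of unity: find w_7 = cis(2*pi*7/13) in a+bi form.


Angle = 360*7/13 = 193.8462°
a = cos(193.8462°) = -0.9709
b = sin(193.8462°) = -0.2393

-0.9709 - 0.2393i


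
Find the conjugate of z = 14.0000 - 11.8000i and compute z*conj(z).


z_bar = 14.0000 + 11.8000i
z*z_bar = 14^2 + (-11.8)^2 = 196 + 139.24 = 335.24

z_bar = 14.0000 + 11.8000i, z*z_bar = 335.24


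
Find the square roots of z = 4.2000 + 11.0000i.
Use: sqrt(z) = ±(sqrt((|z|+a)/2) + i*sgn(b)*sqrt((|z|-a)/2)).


|z| = sqrt(17.64+121) = 11.7745
sqrt((|z|+a)/2) = sqrt((11.7745+4.2)/2) = sqrt(7.9873) = 2.8262
sqrt((|z|-a)/2) = sqrt((11.7745-4.2)/2) = sqrt(3.7873) = 1.9461

±(2.8262 + 1.9461i) i.e. 2.8262 + 1.9461i and -2.8262 - 1.9461i


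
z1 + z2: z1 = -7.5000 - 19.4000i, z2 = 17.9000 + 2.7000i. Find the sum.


Real: -7.5 + 17.9 = 10.4
Imag: -19.4 + 2.7 = -16.7

10.4000 - 16.7000i


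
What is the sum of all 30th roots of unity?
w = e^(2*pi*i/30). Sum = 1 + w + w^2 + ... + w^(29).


The sum of all 30th roots of unity is 0.
Geometric series: (1 - w^30)/(1 - w) = (1-1)/(1-w) = 0 since w^30 = 1, w ≠ 1.
Alternatively: coefficient of z^29 in z^30 - 1 is 0.

0


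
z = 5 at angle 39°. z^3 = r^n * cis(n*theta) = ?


r^3 = 5^3 = 125
n*theta = 3*39° = 117° = 117° (mod 360)
a = 125*cos(117°) = -56.7488
b = 125*sin(117°) = 111.3758

125 cis(117°) = -56.7488 + 111.3758i


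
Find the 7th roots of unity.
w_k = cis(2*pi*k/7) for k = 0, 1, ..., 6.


The 7th roots of unity are cis(360k/7°) for k=0..6
Angle step = 360/7 = 51.4286°
Primitive root: cis(51.4286°)
Primitive root = 0.6235 + 0.7818i

7 roots at angles: 0°, 51.4286°, 102.8571°, 154.2857°, 205.7143°, 257.1429°, 308.5714°


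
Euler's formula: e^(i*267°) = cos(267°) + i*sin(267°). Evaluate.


cos(267°) = -0.0523
sin(267°) = -0.9986

e^(i*267°) = -0.0523 - 0.9986i


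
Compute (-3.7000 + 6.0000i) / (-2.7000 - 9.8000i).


Conjugate of z2 = -2.7000 + 9.8000i
Numerator: (-3.7000 + 6.0000i)(-2.7000 + 9.8000i) = -48.8100 - 52.4600i
Denominator: (-2.7)^2 + (-9.8)^2 = 103.33
Result = (-48.8100 - 52.4600i)/103.33

-0.4724 - 0.5077i


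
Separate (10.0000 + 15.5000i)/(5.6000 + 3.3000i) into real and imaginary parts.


Multiply by conjugate: (10.0000 + 15.5000i)(5.6000 - 3.3000i) / (5.6^2 + 3.3^2)
Numerator real = 10*5.6 + 15.5*3.3 = 107.15
Numerator imag = 15.5*5.6 - 10*3.3 = 53.8
Denominator = 42.25
Re(z) = 107.15/42.25 = 2.5361
Im(z) = 53.8/42.25 = 1.2734

Re(z) = 2.5361, Im(z) = 1.2734


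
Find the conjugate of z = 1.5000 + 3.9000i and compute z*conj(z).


z_bar = 1.5000 - 3.9000i
z*z_bar = 1.5^2 + 3.9^2 = 2.25 + 15.21 = 17.46

z_bar = 1.5000 - 3.9000i, z*z_bar = 17.46


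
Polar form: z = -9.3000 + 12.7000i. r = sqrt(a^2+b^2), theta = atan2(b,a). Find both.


r = sqrt(86.49+161.29) = sqrt(247.78) = 15.7410
theta = atan2(12.7, -9.3) = 126.2147 degrees

r = 15.7410, theta = 126.2147 degrees


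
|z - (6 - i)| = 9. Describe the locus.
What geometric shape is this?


|z - z0| = r is a circle with center z0 and radius r.
Center = (6, -1), radius = 9

Circle with center (6, -1) and radius 9


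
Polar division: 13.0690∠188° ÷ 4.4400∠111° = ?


r = 13.0690 / 4.4400 = 2.9435
theta = 188° - 111° = 77° = 77° (mod 360)

2.9435 cis(77°)


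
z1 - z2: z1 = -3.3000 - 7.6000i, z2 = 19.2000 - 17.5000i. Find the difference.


Real: -3.3 - 19.2 = -22.5
Imag: -7.6 + 17.5 = 9.9

-22.5000 + 9.9000i


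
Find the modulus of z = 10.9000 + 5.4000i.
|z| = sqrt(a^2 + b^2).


|z| = sqrt(10.9^2 + 5.4^2) = sqrt(118.81 + 29.16) = sqrt(147.97) = 12.1643

|z| = 12.1643


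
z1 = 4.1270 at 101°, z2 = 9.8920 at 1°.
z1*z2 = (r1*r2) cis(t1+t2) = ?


r = 4.1270 * 9.8920 = 40.8243
theta = 101° + 1° = 102° = 102° (mod 360)

40.8243 cis(102°)


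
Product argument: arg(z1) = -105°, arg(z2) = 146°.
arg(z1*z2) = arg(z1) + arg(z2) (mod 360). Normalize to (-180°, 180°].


arg(z1*z2) = -105° + 146° = 41°
Normalized to (-180°, 180°]: 41°

41°


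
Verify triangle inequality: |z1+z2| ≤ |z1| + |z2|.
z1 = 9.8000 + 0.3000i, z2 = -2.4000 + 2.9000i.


|z1| = sqrt(9.8^2 + 0.3^2) = sqrt(96.13) = 9.8046
|z2| = sqrt((-2.4)^2 + 2.9^2) = sqrt(14.17) = 3.7643
z1+z2 = 7.4000 + 3.2000i
|z1+z2| = sqrt(65) = 8.0623
|z1|+|z2| = 9.8046 + 3.7643 = 13.5689

|z1+z2| = 8.0623 ≤ |z1|+|z2| = 13.5689 (verified)


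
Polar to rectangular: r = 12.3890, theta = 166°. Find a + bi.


a = 12.3890*cos(166°) = 12.3890*(-0.9703) = -12.0210
b = 12.3890*sin(166°) = 12.3890*0.241922 = 2.9972

-12.0210 + 2.9972i


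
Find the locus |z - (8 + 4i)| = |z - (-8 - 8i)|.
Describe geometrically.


Equal distances means the locus is the perpendicular bisector of z1 and z2.
Midpoint = ((8+(-8))/2, (4+(-8))/2) = (0, -2.0000)

Perpendicular bisector through (0, -2.0000)


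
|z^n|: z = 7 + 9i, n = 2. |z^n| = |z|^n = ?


|z| = sqrt(49+81) = sqrt(130) = 11.4018
|z^2| = |z|^2 = (sqrt(130))^2 = 130

|z^2| = 130


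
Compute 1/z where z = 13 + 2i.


|z|^2 = 169+4 = 173
1/z = (13 - 2i)/173

1/z = 0.0751 - 0.0116i


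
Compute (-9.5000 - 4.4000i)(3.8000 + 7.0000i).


Real = -9.5*3.8 - (-4.4)*7 = -36.1 - (-30.8) = -5.3
Imag = -9.5*7 + 3.8*(-4.4) = -66.5 - (16.72) = -83.22

-5.3000 - 83.2200i


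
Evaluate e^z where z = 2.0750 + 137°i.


e^2.0750 = 7.9645
cos(137°) = -0.731354
sin(137°) = 0.682
Real = 7.9645*(-0.731354) = -5.8249
Imag = 7.9645*0.682 = 5.4318

-5.8249 + 5.4318i


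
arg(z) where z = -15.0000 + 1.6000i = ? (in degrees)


Re = -15, Im = 1.6
arg = atan2(1.6, -15) = 173.9115 degrees

arg(z) = 173.9115 degrees


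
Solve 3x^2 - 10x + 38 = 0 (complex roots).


disc = (-10)^2 - 4*3*38 = 100 - 456 = -356
sqrt(|disc|) = sqrt(356) = 18.8680
Real part = 10/(2*3) = 1.6667
Imag part = 18.8680/(2*3) = 3.1447

1.6667 ± 3.1447i


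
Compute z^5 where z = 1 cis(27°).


r^5 = 1^5 = 1
n*theta = 5*27° = 135° = 135° (mod 360)
a = 1*cos(135°) = -0.7071
b = 1*sin(135°) = 0.7071

1 cis(135°) = -0.7071 + 0.7071i


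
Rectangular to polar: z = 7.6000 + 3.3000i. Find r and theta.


r = sqrt(57.76+10.89) = sqrt(68.65) = 8.2855
theta = atan2(3.3, 7.6) = 23.4710 degrees

r = 8.2855, theta = 23.4710 degrees


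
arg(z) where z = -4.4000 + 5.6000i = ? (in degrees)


Re = -4.4, Im = 5.6
arg = atan2(5.6, -4.4) = 128.1572 degrees

arg(z) = 128.1572 degrees


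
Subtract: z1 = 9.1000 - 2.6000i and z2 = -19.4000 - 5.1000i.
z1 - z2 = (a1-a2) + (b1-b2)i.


Real: 9.1 + 19.4 = 28.5
Imag: -2.6 + 5.1 = 2.5

28.5000 + 2.5000i


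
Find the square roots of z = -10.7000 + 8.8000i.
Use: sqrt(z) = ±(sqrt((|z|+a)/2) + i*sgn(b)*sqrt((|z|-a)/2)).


|z| = sqrt(114.49+77.44) = 13.8539
sqrt((|z|+a)/2) = sqrt((13.8539+(-10.7))/2) = sqrt(1.5769) = 1.2558
sqrt((|z|-a)/2) = sqrt((13.8539-(-10.7))/2) = sqrt(12.2769) = 3.5038

±(1.2558 + 3.5038i) i.e. 1.2558 + 3.5038i and -1.2558 - 3.5038i


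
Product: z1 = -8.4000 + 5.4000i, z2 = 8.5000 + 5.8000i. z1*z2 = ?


Real = -8.4*8.5 - 5.4*5.8 = -71.4 - 31.32 = -102.72
Imag = -8.4*5.8 + 8.5*5.4 = -48.72 + 45.9 = -2.82

-102.7200 - 2.8200i


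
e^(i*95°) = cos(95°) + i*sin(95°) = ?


cos(95°) = -0.0872
sin(95°) = 0.9962

e^(i*95°) = -0.0872 + 0.9962i


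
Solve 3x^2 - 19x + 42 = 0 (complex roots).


disc = (-19)^2 - 4*3*42 = 361 - 504 = -143
sqrt(|disc|) = sqrt(143) = 11.9583
Real part = 19/(2*3) = 3.1667
Imag part = 11.9583/(2*3) = 1.9930

3.1667 ± 1.9930i
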